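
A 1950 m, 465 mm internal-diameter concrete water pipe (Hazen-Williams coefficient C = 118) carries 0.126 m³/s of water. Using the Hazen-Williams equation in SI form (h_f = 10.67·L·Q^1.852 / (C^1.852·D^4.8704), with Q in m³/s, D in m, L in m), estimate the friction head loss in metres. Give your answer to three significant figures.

h_f = 10.67·1950·0.126^1.852 / (118^1.852·0.465^4.8704) = 2.720 m

h_f ≈ 2.72 m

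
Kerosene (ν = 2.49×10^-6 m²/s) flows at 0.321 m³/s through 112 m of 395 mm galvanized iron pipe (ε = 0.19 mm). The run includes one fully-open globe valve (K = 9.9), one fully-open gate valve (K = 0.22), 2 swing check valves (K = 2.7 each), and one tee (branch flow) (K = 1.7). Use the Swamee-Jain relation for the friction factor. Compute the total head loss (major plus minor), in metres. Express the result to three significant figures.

H_L ≈ 7.79 m

V = 4Q/(πD²) = 2.620 m/s; V²/2g = 0.3497 m
Re = 4.16×10^5, ε/D = 4.81×10^-4 → f = 0.01784 (Swamee-Jain)
Major: h_f = f(L/D)·V²/2g = 0.01784·283.5·0.3497 = 1.769 m
Minor: ΣK = 17.2; h_m = ΣK·V²/2g = 6.022 m
Total H_L = 1.769 + 6.022 = 7.791 m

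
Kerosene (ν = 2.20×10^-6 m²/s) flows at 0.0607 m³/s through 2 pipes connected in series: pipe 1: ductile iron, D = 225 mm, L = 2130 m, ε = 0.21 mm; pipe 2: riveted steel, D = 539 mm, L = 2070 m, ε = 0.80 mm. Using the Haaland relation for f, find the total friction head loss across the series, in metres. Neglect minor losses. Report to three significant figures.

Pipe 1: V = 1.527 m/s, Re = 1.56×10^5, ε/D = 9.33×10^-4, f = 0.02097, h_1 = f(L/D)V²/2g = 23.58 m
Pipe 2: V = 0.2660 m/s, Re = 6.52×10^4, ε/D = 0.00148, f = 0.02436, h_2 = f(L/D)V²/2g = 0.3374 m
Series → Q common, losses add: H = Σh = 23.91 m

H ≈ 23.9 m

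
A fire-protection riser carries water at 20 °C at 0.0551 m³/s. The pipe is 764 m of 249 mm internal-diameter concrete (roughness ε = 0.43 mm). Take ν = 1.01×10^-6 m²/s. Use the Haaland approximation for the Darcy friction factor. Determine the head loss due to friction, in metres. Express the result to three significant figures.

h_f ≈ 4.65 m

V = 4Q/(πD²) = 4·0.0551/(π·0.249²) = 1.132 m/s
Re = VD/ν = 1.132·0.249/1.01×10^-6 = 2.79×10^5 → turbulent
ε/D = 0.43/249 = 0.00173
Haaland: f = 0.02321
h_f = f(L/D)V²/(2g) = 0.02321·(764/0.249)·1.132²/(2·9.81) = 4.647 m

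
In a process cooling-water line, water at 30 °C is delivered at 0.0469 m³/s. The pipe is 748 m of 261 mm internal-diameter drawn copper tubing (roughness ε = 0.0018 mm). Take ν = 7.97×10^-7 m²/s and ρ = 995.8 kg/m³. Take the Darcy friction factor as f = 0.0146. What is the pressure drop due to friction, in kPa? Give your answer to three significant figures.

Δp ≈ 16.0 kPa

V = 4Q/(πD²) = 4·0.0469/(π·0.261²) = 0.8766 m/s
h_f = f(L/D)V²/(2g) = 0.01460·(748/0.261)·0.8766²/(2·9.81) = 1.639 m
Δp = ρg·h_f = 995.8·9.81·1.639 = 16.01 kPa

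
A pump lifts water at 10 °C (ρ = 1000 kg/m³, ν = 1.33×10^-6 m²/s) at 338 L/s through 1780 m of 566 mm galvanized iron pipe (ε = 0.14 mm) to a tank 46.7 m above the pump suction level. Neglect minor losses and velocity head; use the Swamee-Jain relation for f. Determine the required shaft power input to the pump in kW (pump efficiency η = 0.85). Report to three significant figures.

V = 4Q/(πD²) = 1.343 m/s; Re = 5.72×10^5; ε/D = 2.47×10^-4; f = 0.01578
h_f = f(L/D)V²/2g = 4.565 m
Total head H = z + h_f = 46.7 + 4.565 = 51.26 m
P_hyd = ρgQH = 1000·9.81·0.338·51.26 = 170.0 kW
P_shaft = P_hyd/η = 170.0/0.85 = 200.0 kW

P_shaft ≈ 200 kW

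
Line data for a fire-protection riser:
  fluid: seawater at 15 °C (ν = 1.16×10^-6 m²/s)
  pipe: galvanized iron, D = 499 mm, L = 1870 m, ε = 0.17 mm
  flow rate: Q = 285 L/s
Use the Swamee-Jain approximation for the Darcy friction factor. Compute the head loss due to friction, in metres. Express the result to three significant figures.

h_f ≈ 6.68 m

V = 4Q/(πD²) = 4·0.285/(π·0.499²) = 1.457 m/s
Re = VD/ν = 1.457·0.499/1.16×10^-6 = 6.27×10^5 → turbulent
ε/D = 0.17/499 = 3.41×10^-4
Swamee-Jain: f = 0.01646
h_f = f(L/D)V²/(2g) = 0.01646·(1870/0.499)·1.457²/(2·9.81) = 6.679 m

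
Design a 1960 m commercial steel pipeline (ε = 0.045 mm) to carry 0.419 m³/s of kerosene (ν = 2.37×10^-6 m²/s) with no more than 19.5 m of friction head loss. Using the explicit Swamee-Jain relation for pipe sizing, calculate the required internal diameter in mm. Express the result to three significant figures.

Swamee-Jain (Type III): D = 0.66·[ε^1.25·(LQ²/(gh_f))^4.75 + ν·Q^9.4·(L/(gh_f))^5.2]^0.04
LQ²/(gh_f) = 1.799; L/(gh_f) = 10.25
Term 1 = ε^1.25·(…)^4.75 = 5.99×10^-5; Term 2 = ν·Q^9.4·(…)^5.2 = 1.20×10^-4
D = 0.66·(5.99×10^-5 + 1.20×10^-4)^0.04 = 0.4674 m = 467 mm
Check: V = 2.44 m/s, Re = 4.82×10^5, f = 0.01449, h_f = 18.5 m ≈ 19.5 m ✓

D ≈ 467 mm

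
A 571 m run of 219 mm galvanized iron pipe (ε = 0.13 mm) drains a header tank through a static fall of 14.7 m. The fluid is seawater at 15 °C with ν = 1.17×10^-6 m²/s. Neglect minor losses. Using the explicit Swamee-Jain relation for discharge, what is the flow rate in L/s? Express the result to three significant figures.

Q ≈ 92.7 L/s

Swamee-Jain (Type II): Q = -0.965·√(gD⁵h_f/L)·ln[ε/(3.7D) + √(3.17ν²L/(gD³h_f))]
√(gD⁵h_f/L) = √(9.81·0.219⁵·14.7/571) = 0.01128
ε/(3.7D) = 1.60×10^-4; √(3.17ν²L/(gD³h_f)) = 4.04×10^-5
Q = -0.965·0.01128·ln(2.009×10^-4) = 0.09266 m³/s
Check: V = 2.46 m/s, Re = 4.60×10^5, f = 0.01841, h_f = 14.8 m ≈ 14.7 m ✓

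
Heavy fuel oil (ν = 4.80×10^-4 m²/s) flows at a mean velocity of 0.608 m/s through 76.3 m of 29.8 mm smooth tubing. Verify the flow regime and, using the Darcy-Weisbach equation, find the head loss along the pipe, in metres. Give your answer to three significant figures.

Re = VD/ν = 0.608·0.02980/4.80×10^-4 = 37.7 → laminar (Re < 2300)
f = 64/Re = 1.696
h_f = f(L/D)V²/(2g) = 1.696·(76.3/0.02980)·0.608²/(2·9.81) = 81.79 m

h_f ≈ 81.8 m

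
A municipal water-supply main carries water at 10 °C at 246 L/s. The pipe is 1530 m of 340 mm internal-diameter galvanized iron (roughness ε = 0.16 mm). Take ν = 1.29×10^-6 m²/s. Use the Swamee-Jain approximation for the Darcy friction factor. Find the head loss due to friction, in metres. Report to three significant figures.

h_f ≈ 29.1 m

V = 4Q/(πD²) = 4·0.246/(π·0.340²) = 2.709 m/s
Re = VD/ν = 2.709·0.340/1.29×10^-6 = 7.14×10^5 → turbulent
ε/D = 0.16/340 = 4.71×10^-4
Swamee-Jain: f = 0.01730
h_f = f(L/D)V²/(2g) = 0.01730·(1530/0.340)·2.709²/(2·9.81) = 29.14 m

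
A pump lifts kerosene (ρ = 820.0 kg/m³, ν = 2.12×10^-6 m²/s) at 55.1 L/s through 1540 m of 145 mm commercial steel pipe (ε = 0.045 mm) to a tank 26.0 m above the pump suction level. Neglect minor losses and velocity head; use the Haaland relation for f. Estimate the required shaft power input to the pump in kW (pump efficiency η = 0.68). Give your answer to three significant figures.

V = 4Q/(πD²) = 3.337 m/s; Re = 2.28×10^5; ε/D = 3.10×10^-4; f = 0.01732
h_f = f(L/D)V²/2g = 104.4 m
Total head H = z + h_f = 26.0 + 104.4 = 130.4 m
P_hyd = ρgQH = 820.0·9.81·0.0551·130.4 = 57.80 kW
P_shaft = P_hyd/η = 57.80/0.68 = 85.00 kW

P_shaft ≈ 85.0 kW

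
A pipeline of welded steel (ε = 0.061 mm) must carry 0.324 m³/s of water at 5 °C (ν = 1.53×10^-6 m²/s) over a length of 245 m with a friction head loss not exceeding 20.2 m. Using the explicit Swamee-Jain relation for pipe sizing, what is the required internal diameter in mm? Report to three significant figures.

Swamee-Jain (Type III): D = 0.66·[ε^1.25·(LQ²/(gh_f))^4.75 + ν·Q^9.4·(L/(gh_f))^5.2]^0.04
LQ²/(gh_f) = 0.1298; L/(gh_f) = 1.236
Term 1 = ε^1.25·(…)^4.75 = 3.31×10^-10; Term 2 = ν·Q^9.4·(…)^5.2 = 1.16×10^-10
D = 0.66·(3.31×10^-10 + 1.16×10^-10)^0.04 = 0.2790 m = 279 mm
Check: V = 5.30 m/s, Re = 9.67×10^5, f = 0.01500, h_f = 18.9 m ≈ 20.2 m ✓

D ≈ 279 mm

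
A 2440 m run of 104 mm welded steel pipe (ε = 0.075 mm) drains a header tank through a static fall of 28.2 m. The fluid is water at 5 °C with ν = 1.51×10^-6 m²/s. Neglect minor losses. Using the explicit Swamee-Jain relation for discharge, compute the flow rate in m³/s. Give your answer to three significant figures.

Q ≈ 0.00878 m³/s

Swamee-Jain (Type II): Q = -0.965·√(gD⁵h_f/L)·ln[ε/(3.7D) + √(3.17ν²L/(gD³h_f))]
√(gD⁵h_f/L) = √(9.81·0.104⁵·28.2/2440) = 0.001174
ε/(3.7D) = 1.95×10^-4; √(3.17ν²L/(gD³h_f)) = 2.38×10^-4
Q = -0.965·0.001174·ln(4.330×10^-4) = 0.008778 m³/s
Check: V = 1.03 m/s, Re = 7.12×10^4, f = 0.02221, h_f = 28.4 m ≈ 28.2 m ✓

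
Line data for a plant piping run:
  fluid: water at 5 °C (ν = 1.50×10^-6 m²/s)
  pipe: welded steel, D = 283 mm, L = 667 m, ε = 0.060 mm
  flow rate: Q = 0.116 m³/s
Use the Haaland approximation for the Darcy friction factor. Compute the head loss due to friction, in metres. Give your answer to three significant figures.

h_f ≈ 6.50 m

V = 4Q/(πD²) = 4·0.116/(π·0.283²) = 1.844 m/s
Re = VD/ν = 1.844·0.283/1.50×10^-6 = 3.48×10^5 → turbulent
ε/D = 0.060/283 = 2.12×10^-4
Haaland: f = 0.01591
h_f = f(L/D)V²/(2g) = 0.01591·(667/0.283)·1.844²/(2·9.81) = 6.500 m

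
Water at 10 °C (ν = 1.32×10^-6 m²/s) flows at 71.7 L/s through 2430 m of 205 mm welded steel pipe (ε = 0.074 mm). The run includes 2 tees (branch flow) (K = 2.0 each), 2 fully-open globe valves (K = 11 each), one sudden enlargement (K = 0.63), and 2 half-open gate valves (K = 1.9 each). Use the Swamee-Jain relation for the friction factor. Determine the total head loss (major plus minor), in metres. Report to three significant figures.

H_L ≈ 56.7 m

V = 4Q/(πD²) = 2.172 m/s; V²/2g = 0.2405 m
Re = 3.37×10^5, ε/D = 3.61×10^-4 → f = 0.01731 (Swamee-Jain)
Major: h_f = f(L/D)·V²/2g = 0.01731·11854·0.2405 = 49.35 m
Minor: ΣK = 30.4; h_m = ΣK·V²/2g = 7.319 m
Total H_L = 49.35 + 7.319 = 56.67 m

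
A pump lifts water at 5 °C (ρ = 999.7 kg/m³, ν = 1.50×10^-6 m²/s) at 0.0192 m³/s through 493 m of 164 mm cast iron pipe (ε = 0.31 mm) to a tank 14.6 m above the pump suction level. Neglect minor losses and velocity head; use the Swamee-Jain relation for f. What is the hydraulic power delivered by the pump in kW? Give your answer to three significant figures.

P_hyd ≈ 3.35 kW

V = 4Q/(πD²) = 0.9089 m/s; Re = 9.94×10^4; ε/D = 0.00189; f = 0.02505
h_f = f(L/D)V²/2g = 3.171 m
Total head H = z + h_f = 14.6 + 3.171 = 17.77 m
P_hyd = ρgQH = 999.7·9.81·0.0192·17.77 = 3.346 kW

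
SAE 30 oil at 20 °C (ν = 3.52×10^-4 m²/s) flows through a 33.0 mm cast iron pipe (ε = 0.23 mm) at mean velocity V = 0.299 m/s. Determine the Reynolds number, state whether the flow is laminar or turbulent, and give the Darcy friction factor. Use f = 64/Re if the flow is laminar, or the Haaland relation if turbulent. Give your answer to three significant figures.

Re = VD/ν = 0.2990·0.0330/3.52×10^-4 = 28.0
Re < 2300 → laminar → f = 64/Re = 2.283

Re ≈ 28.0; laminar; f = 64/Re ≈ 2.28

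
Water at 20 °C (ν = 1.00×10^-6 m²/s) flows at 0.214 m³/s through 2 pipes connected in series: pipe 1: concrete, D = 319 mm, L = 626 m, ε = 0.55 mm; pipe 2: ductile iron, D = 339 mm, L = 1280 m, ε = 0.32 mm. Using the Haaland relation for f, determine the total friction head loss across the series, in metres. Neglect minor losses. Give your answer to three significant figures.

Pipe 1: V = 2.678 m/s, Re = 8.54×10^5, ε/D = 0.00172, f = 0.02278, h_1 = f(L/D)V²/2g = 16.33 m
Pipe 2: V = 2.371 m/s, Re = 8.04×10^5, ε/D = 9.44×10^-4, f = 0.01975, h_2 = f(L/D)V²/2g = 21.36 m
Series → Q common, losses add: H = Σh = 37.70 m

H ≈ 37.7 m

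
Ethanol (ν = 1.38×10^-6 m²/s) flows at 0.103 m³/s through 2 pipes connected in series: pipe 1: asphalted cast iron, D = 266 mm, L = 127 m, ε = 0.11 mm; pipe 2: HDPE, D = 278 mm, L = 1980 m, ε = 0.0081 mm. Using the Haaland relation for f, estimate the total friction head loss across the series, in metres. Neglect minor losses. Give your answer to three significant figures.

Pipe 1: V = 1.853 m/s, Re = 3.57×10^5, ε/D = 4.14×10^-4, f = 0.01734, h_1 = f(L/D)V²/2g = 1.450 m
Pipe 2: V = 1.697 m/s, Re = 3.42×10^5, ε/D = 2.91×10^-5, f = 0.01427, h_2 = f(L/D)V²/2g = 14.92 m
Series → Q common, losses add: H = Σh = 16.37 m

H ≈ 16.4 m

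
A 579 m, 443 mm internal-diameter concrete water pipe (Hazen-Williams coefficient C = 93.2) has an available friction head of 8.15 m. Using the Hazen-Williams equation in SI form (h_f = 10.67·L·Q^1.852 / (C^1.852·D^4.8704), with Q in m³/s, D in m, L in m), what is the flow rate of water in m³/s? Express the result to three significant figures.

Q ≈ 0.305 m³/s

Rearranging: Q = [h_f·C^1.852·D^4.8704 / (10.67·L)]^(1/1.852)
Q = [8.15·93.2^1.852·0.443^4.8704 / (10.67·579)]^0.540 = 0.3052 m³/s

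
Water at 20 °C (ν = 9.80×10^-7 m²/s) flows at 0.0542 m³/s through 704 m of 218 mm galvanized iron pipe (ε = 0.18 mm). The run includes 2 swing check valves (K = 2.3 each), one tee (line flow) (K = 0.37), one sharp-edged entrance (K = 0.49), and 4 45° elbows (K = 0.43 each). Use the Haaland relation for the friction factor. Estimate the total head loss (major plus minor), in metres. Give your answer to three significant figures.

V = 4Q/(πD²) = 1.452 m/s; V²/2g = 0.1075 m
Re = 3.23×10^5, ε/D = 8.26×10^-4 → f = 0.01969 (Haaland)
Major: h_f = f(L/D)·V²/2g = 0.01969·3229·0.1075 = 6.834 m
Minor: ΣK = 7.18; h_m = ΣK·V²/2g = 0.7716 m
Total H_L = 6.834 + 0.7716 = 7.605 m

H_L ≈ 7.61 m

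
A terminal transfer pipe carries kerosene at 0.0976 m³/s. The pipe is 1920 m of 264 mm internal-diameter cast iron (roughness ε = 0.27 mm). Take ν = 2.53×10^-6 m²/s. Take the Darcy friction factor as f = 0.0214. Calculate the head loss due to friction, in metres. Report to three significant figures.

h_f ≈ 25.2 m

V = 4Q/(πD²) = 4·0.0976/(π·0.264²) = 1.783 m/s
h_f = f(L/D)V²/(2g) = 0.02140·(1920/0.264)·1.783²/(2·9.81) = 25.22 m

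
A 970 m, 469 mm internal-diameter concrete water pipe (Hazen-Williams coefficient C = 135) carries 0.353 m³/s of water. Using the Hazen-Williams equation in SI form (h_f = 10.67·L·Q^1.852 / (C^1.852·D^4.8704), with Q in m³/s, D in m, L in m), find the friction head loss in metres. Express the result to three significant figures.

h_f = 10.67·970·0.353^1.852 / (135^1.852·0.469^4.8704) = 6.816 m

h_f ≈ 6.82 m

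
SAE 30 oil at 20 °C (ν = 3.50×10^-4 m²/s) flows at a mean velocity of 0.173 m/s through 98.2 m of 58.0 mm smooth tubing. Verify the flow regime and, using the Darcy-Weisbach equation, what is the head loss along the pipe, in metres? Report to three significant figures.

Re = VD/ν = 0.173·0.05800/3.50×10^-4 = 28.7 → laminar (Re < 2300)
f = 64/Re = 2.232
h_f = f(L/D)V²/(2g) = 2.232·(98.2/0.05800)·0.173²/(2·9.81) = 5.766 m

h_f ≈ 5.77 m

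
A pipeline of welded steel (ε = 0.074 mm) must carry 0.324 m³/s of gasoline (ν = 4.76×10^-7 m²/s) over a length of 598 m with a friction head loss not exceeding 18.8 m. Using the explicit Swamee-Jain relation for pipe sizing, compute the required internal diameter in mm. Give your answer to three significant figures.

Swamee-Jain (Type III): D = 0.66·[ε^1.25·(LQ²/(gh_f))^4.75 + ν·Q^9.4·(L/(gh_f))^5.2]^0.04
LQ²/(gh_f) = 0.3404; L/(gh_f) = 3.242
Term 1 = ε^1.25·(…)^4.75 = 4.11×10^-8; Term 2 = ν·Q^9.4·(…)^5.2 = 5.41×10^-9
D = 0.66·(4.11×10^-8 + 5.41×10^-9)^0.04 = 0.3359 m = 336 mm
Check: V = 3.66 m/s, Re = 2.58×10^6, f = 0.01445, h_f = 17.5 m ≈ 18.8 m ✓

D ≈ 336 mm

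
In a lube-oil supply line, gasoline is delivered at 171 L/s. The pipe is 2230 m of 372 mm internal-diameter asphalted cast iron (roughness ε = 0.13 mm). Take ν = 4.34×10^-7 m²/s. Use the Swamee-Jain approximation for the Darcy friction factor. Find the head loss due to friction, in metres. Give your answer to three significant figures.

V = 4Q/(πD²) = 4·0.171/(π·0.372²) = 1.573 m/s
Re = VD/ν = 1.573·0.372/4.34×10^-7 = 1.35×10^6 → turbulent
ε/D = 0.13/372 = 3.49×10^-4
Swamee-Jain: f = 0.01601
h_f = f(L/D)V²/(2g) = 0.01601·(2230/0.372)·1.573²/(2·9.81) = 12.11 m

h_f ≈ 12.1 m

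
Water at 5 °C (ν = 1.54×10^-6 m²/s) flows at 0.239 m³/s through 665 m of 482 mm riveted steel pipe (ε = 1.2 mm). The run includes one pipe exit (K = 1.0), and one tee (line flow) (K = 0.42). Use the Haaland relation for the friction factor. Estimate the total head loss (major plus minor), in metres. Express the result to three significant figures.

V = 4Q/(πD²) = 1.310 m/s; V²/2g = 0.08744 m
Re = 4.10×10^5, ε/D = 0.00249 → f = 0.02523 (Haaland)
Major: h_f = f(L/D)·V²/2g = 0.02523·1380·0.08744 = 3.044 m
Minor: ΣK = 1.42; h_m = ΣK·V²/2g = 0.1242 m
Total H_L = 3.044 + 0.1242 = 3.168 m

H_L ≈ 3.17 m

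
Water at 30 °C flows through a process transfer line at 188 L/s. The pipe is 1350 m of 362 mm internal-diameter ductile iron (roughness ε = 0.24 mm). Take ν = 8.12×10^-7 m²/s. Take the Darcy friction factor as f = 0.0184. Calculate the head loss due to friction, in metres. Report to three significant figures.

V = 4Q/(πD²) = 4·0.188/(π·0.362²) = 1.827 m/s
h_f = f(L/D)V²/(2g) = 0.01840·(1350/0.362)·1.827²/(2·9.81) = 11.67 m

h_f ≈ 11.7 m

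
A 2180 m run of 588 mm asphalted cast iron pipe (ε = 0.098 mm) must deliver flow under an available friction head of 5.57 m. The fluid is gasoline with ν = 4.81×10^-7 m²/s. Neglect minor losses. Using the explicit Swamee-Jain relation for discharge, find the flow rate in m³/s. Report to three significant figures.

Q ≈ 0.396 m³/s

Swamee-Jain (Type II): Q = -0.965·√(gD⁵h_f/L)·ln[ε/(3.7D) + √(3.17ν²L/(gD³h_f))]
√(gD⁵h_f/L) = √(9.81·0.588⁵·5.57/2180) = 0.04197
ε/(3.7D) = 4.50×10^-5; √(3.17ν²L/(gD³h_f)) = 1.20×10^-5
Q = -0.965·0.04197·ln(5.704×10^-5) = 0.3958 m³/s
Check: V = 1.46 m/s, Re = 1.78×10^6, f = 0.01396, h_f = 5.60 m ≈ 5.57 m ✓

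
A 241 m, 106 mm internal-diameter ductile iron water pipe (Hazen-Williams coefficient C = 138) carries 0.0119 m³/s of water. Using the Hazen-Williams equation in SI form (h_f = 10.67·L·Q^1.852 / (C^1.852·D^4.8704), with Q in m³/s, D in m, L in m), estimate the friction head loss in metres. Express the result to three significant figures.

h_f ≈ 4.27 m

h_f = 10.67·241·0.0119^1.852 / (138^1.852·0.106^4.8704) = 4.268 m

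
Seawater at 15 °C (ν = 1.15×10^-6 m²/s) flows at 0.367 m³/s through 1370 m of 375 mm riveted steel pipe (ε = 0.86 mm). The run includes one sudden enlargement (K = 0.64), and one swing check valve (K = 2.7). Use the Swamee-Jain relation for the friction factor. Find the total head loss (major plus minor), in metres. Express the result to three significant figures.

V = 4Q/(πD²) = 3.323 m/s; V²/2g = 0.5628 m
Re = 1.08×10^6, ε/D = 0.00229 → f = 0.02452 (Swamee-Jain)
Major: h_f = f(L/D)·V²/2g = 0.02452·3653·0.5628 = 50.41 m
Minor: ΣK = 3.34; h_m = ΣK·V²/2g = 1.880 m
Total H_L = 50.41 + 1.880 = 52.29 m

H_L ≈ 52.3 m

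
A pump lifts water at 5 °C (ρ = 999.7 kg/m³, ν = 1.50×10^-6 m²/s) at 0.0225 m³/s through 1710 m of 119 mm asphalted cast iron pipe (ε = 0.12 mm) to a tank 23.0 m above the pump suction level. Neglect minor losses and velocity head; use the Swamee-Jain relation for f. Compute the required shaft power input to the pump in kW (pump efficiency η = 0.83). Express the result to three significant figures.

V = 4Q/(πD²) = 2.023 m/s; Re = 1.60×10^5; ε/D = 0.00101; f = 0.02153
h_f = f(L/D)V²/2g = 64.53 m
Total head H = z + h_f = 23.0 + 64.53 = 87.53 m
P_hyd = ρgQH = 999.7·9.81·0.0225·87.53 = 19.31 kW
P_shaft = P_hyd/η = 19.31/0.83 = 23.27 kW

P_shaft ≈ 23.3 kW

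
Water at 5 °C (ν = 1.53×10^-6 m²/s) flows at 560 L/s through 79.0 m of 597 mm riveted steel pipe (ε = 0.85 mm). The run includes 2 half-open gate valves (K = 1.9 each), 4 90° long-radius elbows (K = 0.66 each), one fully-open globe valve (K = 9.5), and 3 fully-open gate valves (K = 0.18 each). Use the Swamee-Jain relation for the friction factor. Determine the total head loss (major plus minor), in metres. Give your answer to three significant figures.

V = 4Q/(πD²) = 2.001 m/s; V²/2g = 0.2040 m
Re = 7.81×10^5, ε/D = 0.00142 → f = 0.02184 (Swamee-Jain)
Major: h_f = f(L/D)·V²/2g = 0.02184·132.3·0.2040 = 0.5894 m
Minor: ΣK = 16.5; h_m = ΣK·V²/2g = 3.362 m
Total H_L = 0.5894 + 3.362 = 3.951 m

H_L ≈ 3.95 m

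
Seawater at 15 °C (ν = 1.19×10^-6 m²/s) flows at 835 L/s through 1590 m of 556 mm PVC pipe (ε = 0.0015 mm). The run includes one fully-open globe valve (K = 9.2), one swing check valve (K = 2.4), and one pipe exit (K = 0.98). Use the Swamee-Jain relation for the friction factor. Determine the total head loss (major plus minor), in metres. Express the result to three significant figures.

H_L ≈ 26.2 m

V = 4Q/(πD²) = 3.439 m/s; V²/2g = 0.6028 m
Re = 1.61×10^6, ε/D = 2.70×10^-6 → f = 0.01082 (Swamee-Jain)
Major: h_f = f(L/D)·V²/2g = 0.01082·2860·0.6028 = 18.66 m
Minor: ΣK = 12.6; h_m = ΣK·V²/2g = 7.584 m
Total H_L = 18.66 + 7.584 = 26.24 m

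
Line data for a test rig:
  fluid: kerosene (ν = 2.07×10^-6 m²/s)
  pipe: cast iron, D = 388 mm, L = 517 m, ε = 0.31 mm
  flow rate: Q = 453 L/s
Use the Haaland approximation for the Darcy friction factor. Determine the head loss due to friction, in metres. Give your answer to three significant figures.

h_f ≈ 19.0 m

V = 4Q/(πD²) = 4·0.453/(π·0.388²) = 3.831 m/s
Re = VD/ν = 3.831·0.388/2.07×10^-6 = 7.18×10^5 → turbulent
ε/D = 0.31/388 = 7.99×10^-4
Haaland: f = 0.01907
h_f = f(L/D)V²/(2g) = 0.01907·(517/0.388)·3.831²/(2·9.81) = 19.02 m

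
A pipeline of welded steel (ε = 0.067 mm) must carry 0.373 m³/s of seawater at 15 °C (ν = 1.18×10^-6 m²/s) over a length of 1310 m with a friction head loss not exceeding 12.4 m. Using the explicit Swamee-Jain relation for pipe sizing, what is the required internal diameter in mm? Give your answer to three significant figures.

D ≈ 449 mm

Swamee-Jain (Type III): D = 0.66·[ε^1.25·(LQ²/(gh_f))^4.75 + ν·Q^9.4·(L/(gh_f))^5.2]^0.04
LQ²/(gh_f) = 1.498; L/(gh_f) = 10.77
Term 1 = ε^1.25·(…)^4.75 = 4.14×10^-5; Term 2 = ν·Q^9.4·(…)^5.2 = 2.59×10^-5
D = 0.66·(4.14×10^-5 + 2.59×10^-5)^0.04 = 0.4494 m = 449 mm
Check: V = 2.35 m/s, Re = 8.96×10^5, f = 0.01428, h_f = 11.7 m ≈ 12.4 m ✓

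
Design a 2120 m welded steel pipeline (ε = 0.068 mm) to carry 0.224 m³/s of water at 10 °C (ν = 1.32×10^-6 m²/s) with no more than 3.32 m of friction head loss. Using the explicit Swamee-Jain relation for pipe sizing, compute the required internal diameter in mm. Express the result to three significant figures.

D ≈ 532 mm

Swamee-Jain (Type III): D = 0.66·[ε^1.25·(LQ²/(gh_f))^4.75 + ν·Q^9.4·(L/(gh_f))^5.2]^0.04
LQ²/(gh_f) = 3.266; L/(gh_f) = 65.09
Term 1 = ε^1.25·(…)^4.75 = 0.00171; Term 2 = ν·Q^9.4·(…)^5.2 = 0.00277
D = 0.66·(0.00171 + 0.00277)^0.04 = 0.5316 m = 532 mm
Check: V = 1.01 m/s, Re = 4.06×10^5, f = 0.01512, h_f = 3.13 m ≈ 3.32 m ✓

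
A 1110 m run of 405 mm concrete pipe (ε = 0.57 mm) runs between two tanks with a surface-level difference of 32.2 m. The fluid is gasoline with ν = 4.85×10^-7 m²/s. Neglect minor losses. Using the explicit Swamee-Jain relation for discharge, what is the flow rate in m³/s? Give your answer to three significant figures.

Q ≈ 0.422 m³/s

Swamee-Jain (Type II): Q = -0.965·√(gD⁵h_f/L)·ln[ε/(3.7D) + √(3.17ν²L/(gD³h_f))]
√(gD⁵h_f/L) = √(9.81·0.405⁵·32.2/1110) = 0.05569
ε/(3.7D) = 3.80×10^-4; √(3.17ν²L/(gD³h_f)) = 6.28×10^-6
Q = -0.965·0.05569·ln(3.867×10^-4) = 0.4223 m³/s
Check: V = 3.28 m/s, Re = 2.74×10^6, f = 0.02151, h_f = 32.3 m ≈ 32.2 m ✓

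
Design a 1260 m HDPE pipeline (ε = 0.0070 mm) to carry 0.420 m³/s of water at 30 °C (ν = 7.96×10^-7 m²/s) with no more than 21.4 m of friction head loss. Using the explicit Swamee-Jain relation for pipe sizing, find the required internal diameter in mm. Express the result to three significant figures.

D ≈ 397 mm

Swamee-Jain (Type III): D = 0.66·[ε^1.25·(LQ²/(gh_f))^4.75 + ν·Q^9.4·(L/(gh_f))^5.2]^0.04
LQ²/(gh_f) = 1.059; L/(gh_f) = 6.002
Term 1 = ε^1.25·(…)^4.75 = 4.72×10^-7; Term 2 = ν·Q^9.4·(…)^5.2 = 2.55×10^-6
D = 0.66·(4.72×10^-7 + 2.55×10^-6)^0.04 = 0.3970 m = 397 mm
Check: V = 3.39 m/s, Re = 1.69×10^6, f = 0.01122, h_f = 20.9 m ≈ 21.4 m ✓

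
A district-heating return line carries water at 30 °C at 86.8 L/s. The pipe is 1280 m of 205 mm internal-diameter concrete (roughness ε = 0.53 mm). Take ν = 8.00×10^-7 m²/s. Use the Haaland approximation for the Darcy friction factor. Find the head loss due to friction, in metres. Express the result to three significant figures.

h_f ≈ 55.8 m

V = 4Q/(πD²) = 4·0.0868/(π·0.205²) = 2.630 m/s
Re = VD/ν = 2.630·0.205/8.00×10^-7 = 6.74×10^5 → turbulent
ε/D = 0.53/205 = 0.00259
Haaland: f = 0.02536
h_f = f(L/D)V²/(2g) = 0.02536·(1280/0.205)·2.630²/(2·9.81) = 55.81 m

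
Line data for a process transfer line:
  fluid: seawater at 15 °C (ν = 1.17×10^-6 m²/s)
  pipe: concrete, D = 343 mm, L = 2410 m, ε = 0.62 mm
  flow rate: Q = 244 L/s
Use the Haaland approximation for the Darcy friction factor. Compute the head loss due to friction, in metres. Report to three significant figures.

V = 4Q/(πD²) = 4·0.244/(π·0.343²) = 2.641 m/s
Re = VD/ν = 2.641·0.343/1.17×10^-6 = 7.74×10^5 → turbulent
ε/D = 0.62/343 = 0.00181
Haaland: f = 0.02307
h_f = f(L/D)V²/(2g) = 0.02307·(2410/0.343)·2.641²/(2·9.81) = 57.62 m

h_f ≈ 57.6 m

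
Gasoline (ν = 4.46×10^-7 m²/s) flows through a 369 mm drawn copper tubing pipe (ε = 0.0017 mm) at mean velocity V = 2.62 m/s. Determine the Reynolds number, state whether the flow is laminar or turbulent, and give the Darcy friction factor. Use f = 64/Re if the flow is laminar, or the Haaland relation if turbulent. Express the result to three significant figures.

Re ≈ 2.17×10^6; turbulent; f ≈ 0.0104

Re = VD/ν = 2.620·0.369/4.46×10^-7 = 2.17×10^6
Re > 4000 → turbulent; ε/D = 4.61×10^-6
Haaland: f = 0.01035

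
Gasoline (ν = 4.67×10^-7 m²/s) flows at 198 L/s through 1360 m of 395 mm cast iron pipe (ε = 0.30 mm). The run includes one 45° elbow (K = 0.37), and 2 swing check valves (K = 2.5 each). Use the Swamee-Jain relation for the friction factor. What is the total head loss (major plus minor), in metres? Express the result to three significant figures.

H_L ≈ 9.30 m

V = 4Q/(πD²) = 1.616 m/s; V²/2g = 0.1331 m
Re = 1.37×10^6, ε/D = 7.59×10^-4 → f = 0.01874 (Swamee-Jain)
Major: h_f = f(L/D)·V²/2g = 0.01874·3443·0.1331 = 8.585 m
Minor: ΣK = 5.37; h_m = ΣK·V²/2g = 0.7146 m
Total H_L = 8.585 + 0.7146 = 9.299 m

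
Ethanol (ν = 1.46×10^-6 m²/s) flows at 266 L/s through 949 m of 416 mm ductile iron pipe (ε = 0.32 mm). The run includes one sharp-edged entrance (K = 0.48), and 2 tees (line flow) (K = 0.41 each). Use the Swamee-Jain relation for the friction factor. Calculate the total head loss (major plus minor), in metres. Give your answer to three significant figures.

H_L ≈ 8.81 m

V = 4Q/(πD²) = 1.957 m/s; V²/2g = 0.1952 m
Re = 5.58×10^5, ε/D = 7.69×10^-4 → f = 0.01920 (Swamee-Jain)
Major: h_f = f(L/D)·V²/2g = 0.01920·2281·0.1952 = 8.552 m
Minor: ΣK = 1.30; h_m = ΣK·V²/2g = 0.2538 m
Total H_L = 8.552 + 0.2538 = 8.806 m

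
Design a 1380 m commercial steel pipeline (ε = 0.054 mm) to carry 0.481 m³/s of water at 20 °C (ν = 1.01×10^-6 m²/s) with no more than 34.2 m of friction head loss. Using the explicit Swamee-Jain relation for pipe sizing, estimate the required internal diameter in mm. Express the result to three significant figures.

D ≈ 406 mm

Swamee-Jain (Type III): D = 0.66·[ε^1.25·(LQ²/(gh_f))^4.75 + ν·Q^9.4·(L/(gh_f))^5.2]^0.04
LQ²/(gh_f) = 0.9516; L/(gh_f) = 4.113
Term 1 = ε^1.25·(…)^4.75 = 3.66×10^-6; Term 2 = ν·Q^9.4·(…)^5.2 = 1.62×10^-6
D = 0.66·(3.66×10^-6 + 1.62×10^-6)^0.04 = 0.4059 m = 406 mm
Check: V = 3.72 m/s, Re = 1.49×10^6, f = 0.01362, h_f = 32.6 m ≈ 34.2 m ✓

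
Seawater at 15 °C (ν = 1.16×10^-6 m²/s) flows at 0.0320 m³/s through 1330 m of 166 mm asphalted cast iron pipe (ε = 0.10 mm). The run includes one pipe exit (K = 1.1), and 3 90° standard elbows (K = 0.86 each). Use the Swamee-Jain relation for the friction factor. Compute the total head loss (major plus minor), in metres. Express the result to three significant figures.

V = 4Q/(πD²) = 1.479 m/s; V²/2g = 0.1114 m
Re = 2.12×10^5, ε/D = 6.02×10^-4 → f = 0.01937 (Swamee-Jain)
Major: h_f = f(L/D)·V²/2g = 0.01937·8012·0.1114 = 17.29 m
Minor: ΣK = 3.68; h_m = ΣK·V²/2g = 0.4100 m
Total H_L = 17.29 + 0.4100 = 17.70 m

H_L ≈ 17.7 m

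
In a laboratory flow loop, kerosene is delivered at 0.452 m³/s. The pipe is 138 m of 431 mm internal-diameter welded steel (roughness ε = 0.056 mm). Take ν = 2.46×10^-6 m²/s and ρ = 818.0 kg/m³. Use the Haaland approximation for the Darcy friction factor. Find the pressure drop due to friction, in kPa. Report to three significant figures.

Δp ≈ 18.2 kPa

V = 4Q/(πD²) = 4·0.452/(π·0.431²) = 3.098 m/s
Re = VD/ν = 3.098·0.431/2.46×10^-6 = 5.43×10^5 → turbulent
ε/D = 0.056/431 = 1.30×10^-4
Haaland: f = 0.01447
h_f = f(L/D)V²/(2g) = 0.01447·(138/0.431)·3.098²/(2·9.81) = 2.267 m
Δp = ρg·h_f = 818.0·9.81·2.267 = 18.19 kPa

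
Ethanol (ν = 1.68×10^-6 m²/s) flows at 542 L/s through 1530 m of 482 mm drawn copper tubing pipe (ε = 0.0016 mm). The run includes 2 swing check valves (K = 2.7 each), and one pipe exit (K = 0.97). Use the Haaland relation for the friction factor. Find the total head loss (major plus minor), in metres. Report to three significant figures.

H_L ≈ 19.9 m

V = 4Q/(πD²) = 2.970 m/s; V²/2g = 0.4497 m
Re = 8.52×10^5, ε/D = 3.32×10^-6 → f = 0.01195 (Haaland)
Major: h_f = f(L/D)·V²/2g = 0.01195·3174·0.4497 = 17.06 m
Minor: ΣK = 6.37; h_m = ΣK·V²/2g = 2.865 m
Total H_L = 17.06 + 2.865 = 19.93 m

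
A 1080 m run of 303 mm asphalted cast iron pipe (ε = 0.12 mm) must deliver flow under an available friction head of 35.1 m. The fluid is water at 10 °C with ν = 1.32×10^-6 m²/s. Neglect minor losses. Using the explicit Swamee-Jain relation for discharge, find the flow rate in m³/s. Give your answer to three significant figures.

Q ≈ 0.246 m³/s

Swamee-Jain (Type II): Q = -0.965·√(gD⁵h_f/L)·ln[ε/(3.7D) + √(3.17ν²L/(gD³h_f))]
√(gD⁵h_f/L) = √(9.81·0.303⁵·35.1/1080) = 0.02854
ε/(3.7D) = 1.07×10^-4; √(3.17ν²L/(gD³h_f)) = 2.50×10^-5
Q = -0.965·0.02854·ln(1.320×10^-4) = 0.2460 m³/s
Check: V = 3.41 m/s, Re = 7.83×10^5, f = 0.01671, h_f = 35.3 m ≈ 35.1 m ✓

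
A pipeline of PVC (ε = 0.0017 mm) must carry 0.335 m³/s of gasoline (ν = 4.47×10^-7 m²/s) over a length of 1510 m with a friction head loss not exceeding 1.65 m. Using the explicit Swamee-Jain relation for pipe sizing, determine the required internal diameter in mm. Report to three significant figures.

D ≈ 627 mm

Swamee-Jain (Type III): D = 0.66·[ε^1.25·(LQ²/(gh_f))^4.75 + ν·Q^9.4·(L/(gh_f))^5.2]^0.04
LQ²/(gh_f) = 10.47; L/(gh_f) = 93.29
Term 1 = ε^1.25·(…)^4.75 = 0.00429; Term 2 = ν·Q^9.4·(…)^5.2 = 0.268
D = 0.66·(0.00429 + 0.268)^0.04 = 0.6266 m = 627 mm
Check: V = 1.09 m/s, Re = 1.52×10^6, f = 0.01092, h_f = 1.58 m ≈ 1.65 m ✓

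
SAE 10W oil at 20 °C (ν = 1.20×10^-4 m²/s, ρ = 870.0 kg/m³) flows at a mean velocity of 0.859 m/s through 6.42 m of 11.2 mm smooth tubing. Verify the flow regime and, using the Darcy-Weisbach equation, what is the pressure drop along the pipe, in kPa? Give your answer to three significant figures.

Re = VD/ν = 0.859·0.01120/1.20×10^-4 = 80.2 → laminar (Re < 2300)
f = 64/Re = 0.7983
h_f = f(L/D)V²/(2g) = 0.7983·(6.42/0.01120)·0.859²/(2·9.81) = 17.21 m
Δp = ρg·h_f = 870.0·9.81·17.21 = 146.9 kPa

Δp ≈ 147 kPa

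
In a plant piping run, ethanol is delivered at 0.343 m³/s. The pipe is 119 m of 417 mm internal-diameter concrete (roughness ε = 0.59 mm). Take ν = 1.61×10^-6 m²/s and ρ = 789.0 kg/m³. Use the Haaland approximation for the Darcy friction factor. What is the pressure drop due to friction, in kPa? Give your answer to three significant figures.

Δp ≈ 15.5 kPa

V = 4Q/(πD²) = 4·0.343/(π·0.417²) = 2.511 m/s
Re = VD/ν = 2.511·0.417/1.61×10^-6 = 6.50×10^5 → turbulent
ε/D = 0.59/417 = 0.00141
Haaland: f = 0.02177
h_f = f(L/D)V²/(2g) = 0.02177·(119/0.417)·2.511²/(2·9.81) = 1.997 m
Δp = ρg·h_f = 789.0·9.81·1.997 = 15.46 kPa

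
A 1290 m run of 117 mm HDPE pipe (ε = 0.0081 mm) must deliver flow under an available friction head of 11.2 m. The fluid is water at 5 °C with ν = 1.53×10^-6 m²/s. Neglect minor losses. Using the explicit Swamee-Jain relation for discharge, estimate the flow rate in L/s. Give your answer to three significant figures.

Swamee-Jain (Type II): Q = -0.965·√(gD⁵h_f/L)·ln[ε/(3.7D) + √(3.17ν²L/(gD³h_f))]
√(gD⁵h_f/L) = √(9.81·0.117⁵·11.2/1290) = 0.001367
ε/(3.7D) = 1.87×10^-5; √(3.17ν²L/(gD³h_f)) = 2.33×10^-4
Q = -0.965·0.001367·ln(2.519×10^-4) = 0.01093 m³/s
Check: V = 1.02 m/s, Re = 7.77×10^4, f = 0.01920, h_f = 11.1 m ≈ 11.2 m ✓

Q ≈ 10.9 L/s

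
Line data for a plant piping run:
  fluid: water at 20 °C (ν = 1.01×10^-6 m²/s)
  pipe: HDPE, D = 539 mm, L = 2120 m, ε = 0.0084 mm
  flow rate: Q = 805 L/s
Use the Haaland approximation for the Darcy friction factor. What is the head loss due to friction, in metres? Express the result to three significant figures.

h_f ≈ 27.2 m

V = 4Q/(πD²) = 4·0.805/(π·0.539²) = 3.528 m/s
Re = VD/ν = 3.528·0.539/1.01×10^-6 = 1.88×10^6 → turbulent
ε/D = 0.0084/539 = 1.56×10^-5
Haaland: f = 0.01089
h_f = f(L/D)V²/(2g) = 0.01089·(2120/0.539)·3.528²/(2·9.81) = 27.17 m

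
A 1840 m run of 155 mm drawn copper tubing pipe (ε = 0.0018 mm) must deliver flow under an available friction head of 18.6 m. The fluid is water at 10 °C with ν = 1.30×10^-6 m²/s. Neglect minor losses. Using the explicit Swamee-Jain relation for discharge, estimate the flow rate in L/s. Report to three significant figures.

Q ≈ 25.9 L/s

Swamee-Jain (Type II): Q = -0.965·√(gD⁵h_f/L)·ln[ε/(3.7D) + √(3.17ν²L/(gD³h_f))]
√(gD⁵h_f/L) = √(9.81·0.155⁵·18.6/1840) = 0.002979
ε/(3.7D) = 3.14×10^-6; √(3.17ν²L/(gD³h_f)) = 1.20×10^-4
Q = -0.965·0.002979·ln(1.236×10^-4) = 0.02587 m³/s
Check: V = 1.37 m/s, Re = 1.63×10^5, f = 0.01626, h_f = 18.5 m ≈ 18.6 m ✓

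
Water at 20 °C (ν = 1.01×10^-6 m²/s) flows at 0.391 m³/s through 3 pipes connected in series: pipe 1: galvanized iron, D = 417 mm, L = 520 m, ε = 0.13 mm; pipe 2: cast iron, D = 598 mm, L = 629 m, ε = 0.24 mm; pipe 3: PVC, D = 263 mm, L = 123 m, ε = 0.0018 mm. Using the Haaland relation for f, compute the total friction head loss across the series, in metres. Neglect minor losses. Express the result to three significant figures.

H ≈ 23.0 m

Pipe 1: V = 2.863 m/s, Re = 1.18×10^6, ε/D = 3.12×10^-4, f = 0.01562, h_1 = f(L/D)V²/2g = 8.136 m
Pipe 2: V = 1.392 m/s, Re = 8.24×10^5, ε/D = 4.01×10^-4, f = 0.01656, h_2 = f(L/D)V²/2g = 1.720 m
Pipe 3: V = 7.197 m/s, Re = 1.87×10^6, ε/D = 6.84×10^-6, f = 0.01064, h_3 = f(L/D)V²/2g = 13.14 m
Series → Q common, losses add: H = Σh = 23.00 m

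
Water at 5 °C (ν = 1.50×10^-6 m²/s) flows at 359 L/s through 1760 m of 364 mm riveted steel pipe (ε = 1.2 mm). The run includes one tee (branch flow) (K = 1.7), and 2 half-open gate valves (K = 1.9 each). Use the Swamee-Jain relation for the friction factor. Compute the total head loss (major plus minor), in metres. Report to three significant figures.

H_L ≈ 82.8 m

V = 4Q/(πD²) = 3.450 m/s; V²/2g = 0.6066 m
Re = 8.37×10^5, ε/D = 0.00330 → f = 0.02710 (Swamee-Jain)
Major: h_f = f(L/D)·V²/2g = 0.02710·4835·0.6066 = 79.49 m
Minor: ΣK = 5.50; h_m = ΣK·V²/2g = 3.336 m
Total H_L = 79.49 + 3.336 = 82.82 m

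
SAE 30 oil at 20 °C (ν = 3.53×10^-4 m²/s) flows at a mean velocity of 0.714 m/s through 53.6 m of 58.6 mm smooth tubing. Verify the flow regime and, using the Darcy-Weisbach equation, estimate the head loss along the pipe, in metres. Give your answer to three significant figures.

Re = VD/ν = 0.714·0.05860/3.53×10^-4 = 119 → laminar (Re < 2300)
f = 64/Re = 0.5400
h_f = f(L/D)V²/(2g) = 0.5400·(53.6/0.05860)·0.714²/(2·9.81) = 12.83 m

h_f ≈ 12.8 m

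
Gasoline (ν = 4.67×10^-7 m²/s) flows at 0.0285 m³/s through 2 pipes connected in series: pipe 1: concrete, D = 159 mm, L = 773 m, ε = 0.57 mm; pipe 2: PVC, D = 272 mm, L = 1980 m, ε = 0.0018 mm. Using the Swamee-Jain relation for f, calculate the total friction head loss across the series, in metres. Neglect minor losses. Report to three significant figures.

Pipe 1: V = 1.435 m/s, Re = 4.89×10^5, ε/D = 0.00358, f = 0.02788, h_1 = f(L/D)V²/2g = 14.23 m
Pipe 2: V = 0.4905 m/s, Re = 2.86×10^5, ε/D = 6.62×10^-6, f = 0.01458, h_2 = f(L/D)V²/2g = 1.302 m
Series → Q common, losses add: H = Σh = 15.53 m

H ≈ 15.5 m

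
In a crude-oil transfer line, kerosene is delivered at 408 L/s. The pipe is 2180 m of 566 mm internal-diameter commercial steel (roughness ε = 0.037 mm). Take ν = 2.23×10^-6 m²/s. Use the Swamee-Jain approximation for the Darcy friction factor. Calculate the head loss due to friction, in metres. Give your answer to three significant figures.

V = 4Q/(πD²) = 4·0.408/(π·0.566²) = 1.622 m/s
Re = VD/ν = 1.622·0.566/2.23×10^-6 = 4.12×10^5 → turbulent
ε/D = 0.037/566 = 6.54×10^-5
Swamee-Jain: f = 0.01442
h_f = f(L/D)V²/(2g) = 0.01442·(2180/0.566)·1.622²/(2·9.81) = 7.441 m

h_f ≈ 7.44 m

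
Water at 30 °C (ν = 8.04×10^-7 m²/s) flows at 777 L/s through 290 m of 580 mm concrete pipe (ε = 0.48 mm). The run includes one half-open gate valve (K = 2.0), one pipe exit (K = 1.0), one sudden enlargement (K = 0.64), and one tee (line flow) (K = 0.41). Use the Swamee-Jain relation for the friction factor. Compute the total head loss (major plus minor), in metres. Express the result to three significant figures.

V = 4Q/(πD²) = 2.941 m/s; V²/2g = 0.4408 m
Re = 2.12×10^6, ε/D = 8.28×10^-4 → f = 0.01899 (Swamee-Jain)
Major: h_f = f(L/D)·V²/2g = 0.01899·500.0·0.4408 = 4.185 m
Minor: ΣK = 4.05; h_m = ΣK·V²/2g = 1.785 m
Total H_L = 4.185 + 1.785 = 5.971 m

H_L ≈ 5.97 m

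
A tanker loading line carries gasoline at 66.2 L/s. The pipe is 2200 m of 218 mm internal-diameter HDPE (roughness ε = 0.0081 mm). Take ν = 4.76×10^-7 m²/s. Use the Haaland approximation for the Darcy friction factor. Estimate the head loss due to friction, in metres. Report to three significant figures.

V = 4Q/(πD²) = 4·0.0662/(π·0.218²) = 1.774 m/s
Re = VD/ν = 1.774·0.218/4.76×10^-7 = 8.12×10^5 → turbulent
ε/D = 0.0081/218 = 3.72×10^-5
Haaland: f = 0.01262
h_f = f(L/D)V²/(2g) = 0.01262·(2200/0.218)·1.774²/(2·9.81) = 20.41 m

h_f ≈ 20.4 m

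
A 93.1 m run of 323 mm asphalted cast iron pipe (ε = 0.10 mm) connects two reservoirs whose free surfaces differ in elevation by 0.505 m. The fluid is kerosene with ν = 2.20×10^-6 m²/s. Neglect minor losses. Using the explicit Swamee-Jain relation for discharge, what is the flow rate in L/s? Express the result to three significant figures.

Q ≈ 114 L/s

Swamee-Jain (Type II): Q = -0.965·√(gD⁵h_f/L)·ln[ε/(3.7D) + √(3.17ν²L/(gD³h_f))]
√(gD⁵h_f/L) = √(9.81·0.323⁵·0.505/93.1) = 0.01368
ε/(3.7D) = 8.37×10^-5; √(3.17ν²L/(gD³h_f)) = 9.25×10^-5
Q = -0.965·0.01368·ln(1.762×10^-4) = 0.1141 m³/s
Check: V = 1.39 m/s, Re = 2.04×10^5, f = 0.01781, h_f = 0.507 m ≈ 0.505 m ✓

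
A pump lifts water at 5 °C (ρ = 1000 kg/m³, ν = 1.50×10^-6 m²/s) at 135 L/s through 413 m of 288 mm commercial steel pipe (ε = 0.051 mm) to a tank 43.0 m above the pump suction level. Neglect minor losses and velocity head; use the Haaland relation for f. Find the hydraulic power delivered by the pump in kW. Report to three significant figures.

V = 4Q/(πD²) = 2.072 m/s; Re = 3.98×10^5; ε/D = 1.77×10^-4; f = 0.01540
h_f = f(L/D)V²/2g = 4.834 m
Total head H = z + h_f = 43.0 + 4.834 = 47.83 m
P_hyd = ρgQH = 1000·9.81·0.135·47.83 = 63.35 kW

P_hyd ≈ 63.3 kW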